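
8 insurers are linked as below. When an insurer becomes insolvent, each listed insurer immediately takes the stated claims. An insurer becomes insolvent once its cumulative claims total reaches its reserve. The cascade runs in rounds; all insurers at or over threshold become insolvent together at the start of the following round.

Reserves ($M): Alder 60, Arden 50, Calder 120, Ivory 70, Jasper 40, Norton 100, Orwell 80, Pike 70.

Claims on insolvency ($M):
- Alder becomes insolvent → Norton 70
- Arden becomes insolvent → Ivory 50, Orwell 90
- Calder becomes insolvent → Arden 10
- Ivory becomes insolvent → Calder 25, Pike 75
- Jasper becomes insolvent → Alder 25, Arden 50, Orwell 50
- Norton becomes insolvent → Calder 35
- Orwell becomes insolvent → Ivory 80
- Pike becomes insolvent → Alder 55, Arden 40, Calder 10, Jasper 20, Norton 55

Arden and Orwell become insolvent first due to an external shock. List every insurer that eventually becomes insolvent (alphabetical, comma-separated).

Round 1 — Arden, Orwell become insolvent (initial).
  Ivory: +50+80 → 130 ≥ 70
Round 2 — Ivory becomes insolvent.
  Calder: +25 → 25 < 120
  Pike: +75 → 75 ≥ 70
Round 3 — Pike becomes insolvent.
  Alder: +55 → 55 < 60
  Calder: +10 → 35 < 120
  Jasper: +20 → 20 < 40
  Norton: +55 → 55 < 100
No further insolvencies.

Arden, Ivory, Orwell, Pike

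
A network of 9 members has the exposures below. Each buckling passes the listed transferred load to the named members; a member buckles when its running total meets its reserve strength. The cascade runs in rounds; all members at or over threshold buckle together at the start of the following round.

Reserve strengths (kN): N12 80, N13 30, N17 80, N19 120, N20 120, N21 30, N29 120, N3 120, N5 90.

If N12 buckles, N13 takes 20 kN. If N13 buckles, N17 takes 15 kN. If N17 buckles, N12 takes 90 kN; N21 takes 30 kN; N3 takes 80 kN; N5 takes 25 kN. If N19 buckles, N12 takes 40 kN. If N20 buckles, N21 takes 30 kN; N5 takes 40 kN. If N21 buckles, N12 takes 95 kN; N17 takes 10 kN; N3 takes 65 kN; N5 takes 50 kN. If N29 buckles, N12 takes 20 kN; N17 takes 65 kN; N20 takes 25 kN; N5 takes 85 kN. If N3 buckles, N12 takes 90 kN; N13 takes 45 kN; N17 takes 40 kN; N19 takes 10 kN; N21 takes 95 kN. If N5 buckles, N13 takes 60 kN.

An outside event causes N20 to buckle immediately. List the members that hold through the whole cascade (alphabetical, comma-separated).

N17, N19, N29, N3

Round 1 — N20 buckles (initial).
  N21: +30 → 30 ≥ 30
  N5: +40 → 40 < 90
Round 2 — N21 buckles.
  N12: +95 → 95 ≥ 80
  N17: +10 → 10 < 80
  N3: +65 → 65 < 120
  N5: +50 → 90 ≥ 90
Round 3 — N12, N5 buckle.
  N13: +20+60 → 80 ≥ 30
Round 4 — N13 buckles.
  N17: +15 → 25 < 80
No further bucklings.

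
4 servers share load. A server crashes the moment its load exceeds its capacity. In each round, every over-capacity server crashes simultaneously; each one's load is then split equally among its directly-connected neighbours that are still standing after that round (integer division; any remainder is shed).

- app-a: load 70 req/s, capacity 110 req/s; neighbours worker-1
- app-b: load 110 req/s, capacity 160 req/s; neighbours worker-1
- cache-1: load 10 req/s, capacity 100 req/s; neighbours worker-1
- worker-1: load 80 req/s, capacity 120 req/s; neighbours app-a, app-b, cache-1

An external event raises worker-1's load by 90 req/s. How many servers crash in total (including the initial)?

3

Round 1 — worker-1 at 170 > 120. worker-1 crashes.
  worker-1 sheds 170 req/s to app-a, app-b, cache-1: 56 each (2 lost).
    app-a: 70+56 = 126 > 110
    app-b: 110+56 = 166 > 160
    cache-1: 10+56 = 66 ≤ 100
Round 2 — app-a, app-b crash.
  app-a sheds 126 req/s: no online neighbours, lost.
  app-b sheds 166 req/s: no online neighbours, lost.
No further crashes.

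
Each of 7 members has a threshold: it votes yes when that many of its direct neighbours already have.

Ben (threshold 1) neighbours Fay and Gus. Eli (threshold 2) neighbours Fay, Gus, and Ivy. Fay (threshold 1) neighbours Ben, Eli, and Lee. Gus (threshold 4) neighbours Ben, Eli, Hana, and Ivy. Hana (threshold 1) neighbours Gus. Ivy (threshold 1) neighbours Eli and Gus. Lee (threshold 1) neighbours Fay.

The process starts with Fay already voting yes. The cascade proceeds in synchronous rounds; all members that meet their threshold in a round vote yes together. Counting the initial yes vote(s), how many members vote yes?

3

Round 1 — Fay votes yes (initial).
Round 2 — checking thresholds:
  Ben: 1 of 2 neighbours ≥ 1, votes yes.
  Eli: 1 of 3 neighbours < 2, holds.
  Lee: 1 of 1 neighbours ≥ 1, votes yes.
Round 3 — no new yes votes; cascade stops.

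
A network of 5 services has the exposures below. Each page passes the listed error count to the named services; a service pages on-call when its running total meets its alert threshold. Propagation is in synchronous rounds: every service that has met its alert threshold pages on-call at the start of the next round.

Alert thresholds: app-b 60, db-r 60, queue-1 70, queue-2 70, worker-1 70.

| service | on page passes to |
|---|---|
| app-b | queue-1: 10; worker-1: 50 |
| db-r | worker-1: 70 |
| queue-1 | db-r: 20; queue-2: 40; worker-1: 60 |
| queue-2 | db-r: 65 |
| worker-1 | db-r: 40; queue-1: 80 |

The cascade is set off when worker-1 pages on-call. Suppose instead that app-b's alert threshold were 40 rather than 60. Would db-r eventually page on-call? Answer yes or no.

With app-b's alert threshold at 40:
Round 1 — worker-1 pages on-call (initial).
  db-r: +40 → 40 < 60
  queue-1: +80 → 80 ≥ 70
Round 2 — queue-1 pages on-call.
  db-r: +20 → 60 ≥ 60
  queue-2: +40 → 40 < 70
Round 3 — db-r pages on-call.
No further pages.

yes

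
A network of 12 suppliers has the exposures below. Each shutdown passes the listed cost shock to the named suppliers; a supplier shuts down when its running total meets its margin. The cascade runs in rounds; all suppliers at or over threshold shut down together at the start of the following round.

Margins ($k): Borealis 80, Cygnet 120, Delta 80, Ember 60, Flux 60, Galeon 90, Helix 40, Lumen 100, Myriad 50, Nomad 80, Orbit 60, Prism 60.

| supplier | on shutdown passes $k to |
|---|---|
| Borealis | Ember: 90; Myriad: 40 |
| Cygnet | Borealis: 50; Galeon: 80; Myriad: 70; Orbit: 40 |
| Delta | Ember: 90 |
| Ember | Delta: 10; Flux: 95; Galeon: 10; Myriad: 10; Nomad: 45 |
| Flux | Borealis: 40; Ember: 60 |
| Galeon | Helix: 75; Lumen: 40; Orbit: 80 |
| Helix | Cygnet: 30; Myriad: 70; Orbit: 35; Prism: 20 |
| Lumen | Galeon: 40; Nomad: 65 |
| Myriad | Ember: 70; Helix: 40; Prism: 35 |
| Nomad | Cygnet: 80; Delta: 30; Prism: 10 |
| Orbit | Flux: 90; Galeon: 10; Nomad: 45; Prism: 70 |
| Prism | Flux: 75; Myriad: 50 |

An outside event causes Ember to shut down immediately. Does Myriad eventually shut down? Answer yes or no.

no

Round 1 — Ember shuts down (initial).
  Delta: +10 → 10 < 80
  Flux: +95 → 95 ≥ 60
  Galeon: +10 → 10 < 90
  Myriad: +10 → 10 < 50
  Nomad: +45 → 45 < 80
Round 2 — Flux shuts down.
  Borealis: +40 → 40 < 80
No further shutdowns.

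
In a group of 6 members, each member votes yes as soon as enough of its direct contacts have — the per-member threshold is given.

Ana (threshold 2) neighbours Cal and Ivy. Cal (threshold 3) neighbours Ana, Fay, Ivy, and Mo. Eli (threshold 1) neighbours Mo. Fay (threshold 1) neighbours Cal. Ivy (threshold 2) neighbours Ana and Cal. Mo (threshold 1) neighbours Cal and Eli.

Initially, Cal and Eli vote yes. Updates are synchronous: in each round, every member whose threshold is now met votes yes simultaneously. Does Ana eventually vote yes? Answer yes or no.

no

Round 1 — Cal, Eli vote yes (initial).
Round 2 — checking thresholds:
  Ana: 1 of 2 neighbours < 2, holds.
  Fay: 1 of 1 neighbours ≥ 1, votes yes.
  Ivy: 1 of 2 neighbours < 2, holds.
  Mo: 2 of 2 neighbours ≥ 1, votes yes.
Round 3 — no new yes votes; cascade stops.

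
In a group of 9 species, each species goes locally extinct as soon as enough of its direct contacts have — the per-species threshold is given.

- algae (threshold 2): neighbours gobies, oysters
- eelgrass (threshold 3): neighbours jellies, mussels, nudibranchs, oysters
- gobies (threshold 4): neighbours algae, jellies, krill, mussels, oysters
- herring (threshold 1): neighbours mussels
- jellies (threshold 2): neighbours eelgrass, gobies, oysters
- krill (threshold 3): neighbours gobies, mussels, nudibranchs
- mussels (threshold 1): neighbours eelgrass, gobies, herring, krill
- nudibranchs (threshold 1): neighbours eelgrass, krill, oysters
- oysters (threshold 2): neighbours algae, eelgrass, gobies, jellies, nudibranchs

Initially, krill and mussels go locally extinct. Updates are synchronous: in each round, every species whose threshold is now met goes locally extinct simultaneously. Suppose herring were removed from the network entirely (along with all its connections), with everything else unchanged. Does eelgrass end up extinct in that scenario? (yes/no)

With herring removed:
Round 1 — krill, mussels go locally extinct (initial).
Round 2 — checking thresholds:
  eelgrass: 1 of 4 neighbours < 3, below threshold.
  gobies: 2 of 5 neighbours < 4, below threshold.
  nudibranchs: 1 of 3 neighbours ≥ 1, goes locally extinct.
Round 3 — no new extinctions; cascade stops.

no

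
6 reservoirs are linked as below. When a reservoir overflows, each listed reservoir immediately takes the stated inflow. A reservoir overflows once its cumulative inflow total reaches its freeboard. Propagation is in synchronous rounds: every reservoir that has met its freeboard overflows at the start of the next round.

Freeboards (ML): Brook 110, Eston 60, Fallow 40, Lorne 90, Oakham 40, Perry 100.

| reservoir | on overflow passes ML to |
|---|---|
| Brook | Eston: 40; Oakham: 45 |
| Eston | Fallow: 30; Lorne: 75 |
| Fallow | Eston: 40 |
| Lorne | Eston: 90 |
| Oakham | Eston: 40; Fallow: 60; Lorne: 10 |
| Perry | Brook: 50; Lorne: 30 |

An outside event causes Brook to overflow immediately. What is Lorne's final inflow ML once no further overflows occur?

85

Round 1 — Brook overflows (initial).
  Eston: +40 → 40 < 60
  Oakham: +45 → 45 ≥ 40
Round 2 — Oakham overflows.
  Eston: +40 → 80 ≥ 60
  Fallow: +60 → 60 ≥ 40
  Lorne: +10 → 10 < 90
Round 3 — Eston, Fallow overflow.
  Lorne: +75 → 85 < 90
No further overflows.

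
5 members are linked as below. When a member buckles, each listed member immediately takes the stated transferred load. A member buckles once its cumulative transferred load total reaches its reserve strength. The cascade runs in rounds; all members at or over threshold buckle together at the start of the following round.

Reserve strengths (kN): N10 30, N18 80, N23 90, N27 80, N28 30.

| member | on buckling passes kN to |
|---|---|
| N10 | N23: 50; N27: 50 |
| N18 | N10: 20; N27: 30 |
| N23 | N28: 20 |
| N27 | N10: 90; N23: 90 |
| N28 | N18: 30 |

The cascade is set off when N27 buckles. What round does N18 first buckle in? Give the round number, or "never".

Round 1 — N27 buckles (initial).
  N10: +90 → 90 ≥ 30
  N23: +90 → 90 ≥ 90
Round 2 — N10, N23 buckle.
  N28: +20 → 20 < 30
No further bucklings.

never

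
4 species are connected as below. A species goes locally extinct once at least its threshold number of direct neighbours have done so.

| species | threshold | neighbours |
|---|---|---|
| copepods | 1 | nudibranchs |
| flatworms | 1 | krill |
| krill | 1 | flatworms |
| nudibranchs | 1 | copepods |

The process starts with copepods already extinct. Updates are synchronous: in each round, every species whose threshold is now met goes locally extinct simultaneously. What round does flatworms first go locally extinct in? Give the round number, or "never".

never

Round 1 — copepods goes locally extinct (initial).
Round 2 — checking thresholds:
  nudibranchs: 1 of 1 neighbours ≥ 1, goes locally extinct.
Round 3 — no new extinctions; cascade stops.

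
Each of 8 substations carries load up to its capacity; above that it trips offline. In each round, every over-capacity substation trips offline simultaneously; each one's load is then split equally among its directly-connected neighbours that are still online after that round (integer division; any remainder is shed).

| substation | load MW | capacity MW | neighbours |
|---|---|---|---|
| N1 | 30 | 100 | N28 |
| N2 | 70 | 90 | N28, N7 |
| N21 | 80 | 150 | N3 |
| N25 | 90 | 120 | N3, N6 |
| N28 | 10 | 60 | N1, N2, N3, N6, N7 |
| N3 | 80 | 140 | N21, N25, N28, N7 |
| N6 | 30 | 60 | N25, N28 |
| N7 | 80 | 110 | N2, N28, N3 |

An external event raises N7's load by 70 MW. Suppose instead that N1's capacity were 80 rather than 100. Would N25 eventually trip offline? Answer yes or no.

With N1's capacity at 80:
Round 1 — N7 at 150 > 110. N7 trips offline.
  N7 sheds 150 MW to N2, N28, N3: 50 each.
    N2: 70+50 = 120 > 90
    N28: 10+50 = 60 ≤ 60
    N3: 80+50 = 130 ≤ 140
Round 2 — N2 trips offline.
  N2 sheds 120 MW to N28: 120 each.
    N28: 60+120 = 180 > 60
Round 3 — N28 trips offline.
  N28 sheds 180 MW to N1, N3, N6: 60 each.
    N1: 30+60 = 90 > 80
    N3: 130+60 = 190 > 140
    N6: 30+60 = 90 > 60
Round 4 — N1, N3, N6 trip offline.
  N1 sheds 90 MW: no online neighbours, lost.
  N3 sheds 190 MW to N21, N25: 95 each.
    N21: 80+95 = 175 > 150
    N25: 90+95 = 185 > 120
  N6 sheds 90 MW to N25: 90 each.
    N25: 185+90 = 275 > 120
Round 5 — N21, N25 trip offline.
  N21 sheds 175 MW: no online neighbours, lost.
  N25 sheds 275 MW: no online neighbours, lost.
No further trips.

yes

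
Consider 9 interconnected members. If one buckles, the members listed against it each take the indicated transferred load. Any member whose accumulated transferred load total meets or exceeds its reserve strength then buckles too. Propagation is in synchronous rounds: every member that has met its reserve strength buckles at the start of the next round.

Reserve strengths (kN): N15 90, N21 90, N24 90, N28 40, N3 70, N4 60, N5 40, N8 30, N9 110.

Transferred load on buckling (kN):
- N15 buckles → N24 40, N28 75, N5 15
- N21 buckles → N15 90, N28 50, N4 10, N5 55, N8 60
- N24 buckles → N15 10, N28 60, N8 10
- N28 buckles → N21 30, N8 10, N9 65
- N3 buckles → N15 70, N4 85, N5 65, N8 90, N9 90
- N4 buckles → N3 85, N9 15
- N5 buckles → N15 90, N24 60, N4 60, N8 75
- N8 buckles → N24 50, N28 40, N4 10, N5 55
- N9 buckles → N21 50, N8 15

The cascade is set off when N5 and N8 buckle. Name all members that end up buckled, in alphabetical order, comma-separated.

N15, N24, N28, N3, N4, N5, N8, N9

Round 1 — N5, N8 buckle (initial).
  N15: +90 → 90 ≥ 90
  N24: +60+50 → 110 ≥ 90
  N28: +40 → 40 ≥ 40
  N4: +60+10 → 70 ≥ 60
Round 2 — N15, N24, N28, N4 buckle.
  N21: +30 → 30 < 90
  N3: +85 → 85 ≥ 70
  N9: +65+15 → 80 < 110
Round 3 — N3 buckles.
  N9: +90 → 170 ≥ 110
Round 4 — N9 buckles.
  N21: +50 → 80 < 90
No further bucklings.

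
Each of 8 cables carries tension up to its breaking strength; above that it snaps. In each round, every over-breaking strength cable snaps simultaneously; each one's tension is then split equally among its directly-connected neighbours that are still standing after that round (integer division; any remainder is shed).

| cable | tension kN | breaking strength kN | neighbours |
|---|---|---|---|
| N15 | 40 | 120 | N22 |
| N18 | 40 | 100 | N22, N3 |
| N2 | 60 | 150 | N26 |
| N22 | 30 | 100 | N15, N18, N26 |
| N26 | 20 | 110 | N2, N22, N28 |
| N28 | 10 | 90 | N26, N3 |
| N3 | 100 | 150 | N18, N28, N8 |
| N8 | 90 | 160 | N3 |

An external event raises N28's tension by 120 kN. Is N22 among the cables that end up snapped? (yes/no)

Round 1 — N28 at 130 > 90. N28 snaps.
  N28 sheds 130 kN to N26, N3: 65 each.
    N26: 20+65 = 85 ≤ 110
    N3: 100+65 = 165 > 150
Round 2 — N3 snaps.
  N3 sheds 165 kN to N18, N8: 82 each (1 lost).
    N18: 40+82 = 122 > 100
    N8: 90+82 = 172 > 160
Round 3 — N18, N8 snap.
  N18 sheds 122 kN to N22: 122 each.
    N22: 30+122 = 152 > 100
  N8 sheds 172 kN: no online neighbours, lost.
Round 4 — N22 snaps.
  N22 sheds 152 kN to N15, N26: 76 each.
    N15: 40+76 = 116 ≤ 120
    N26: 85+76 = 161 > 110
Round 5 — N26 snaps.
  N26 sheds 161 kN to N2: 161 each.
    N2: 60+161 = 221 > 150
Round 6 — N2 snaps.
  N2 sheds 221 kN: no online neighbours, lost.
No further breaks.

yes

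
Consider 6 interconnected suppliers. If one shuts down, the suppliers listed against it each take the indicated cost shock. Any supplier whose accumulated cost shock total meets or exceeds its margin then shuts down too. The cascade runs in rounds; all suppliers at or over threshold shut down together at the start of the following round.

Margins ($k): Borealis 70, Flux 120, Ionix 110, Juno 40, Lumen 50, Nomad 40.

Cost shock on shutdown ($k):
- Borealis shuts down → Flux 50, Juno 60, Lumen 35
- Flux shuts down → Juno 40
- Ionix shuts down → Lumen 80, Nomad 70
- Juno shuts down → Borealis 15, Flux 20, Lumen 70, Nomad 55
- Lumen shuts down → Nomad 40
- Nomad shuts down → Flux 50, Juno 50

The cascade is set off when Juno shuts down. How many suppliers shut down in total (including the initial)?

3

Round 1 — Juno shuts down (initial).
  Borealis: +15 → 15 < 70
  Flux: +20 → 20 < 120
  Lumen: +70 → 70 ≥ 50
  Nomad: +55 → 55 ≥ 40
Round 2 — Lumen, Nomad shut down.
  Flux: +50 → 70 < 120
No further shutdowns.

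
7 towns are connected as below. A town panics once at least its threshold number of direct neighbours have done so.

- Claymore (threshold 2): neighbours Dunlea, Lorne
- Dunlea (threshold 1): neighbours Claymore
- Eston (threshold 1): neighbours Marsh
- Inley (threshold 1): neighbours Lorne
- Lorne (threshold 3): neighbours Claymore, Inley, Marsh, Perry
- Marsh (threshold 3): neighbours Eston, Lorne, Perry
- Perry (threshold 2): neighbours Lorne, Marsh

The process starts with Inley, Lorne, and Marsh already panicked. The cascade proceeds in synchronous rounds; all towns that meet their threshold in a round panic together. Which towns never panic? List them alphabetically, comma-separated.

Round 1 — Inley, Lorne, Marsh panic (initial).
Round 2 — checking thresholds:
  Claymore: 1 of 2 neighbours < 2, holds.
  Eston: 1 of 1 neighbours ≥ 1, panics.
  Perry: 2 of 2 neighbours ≥ 2, panics.
Round 3 — no new panics; cascade stops.

Claymore, Dunlea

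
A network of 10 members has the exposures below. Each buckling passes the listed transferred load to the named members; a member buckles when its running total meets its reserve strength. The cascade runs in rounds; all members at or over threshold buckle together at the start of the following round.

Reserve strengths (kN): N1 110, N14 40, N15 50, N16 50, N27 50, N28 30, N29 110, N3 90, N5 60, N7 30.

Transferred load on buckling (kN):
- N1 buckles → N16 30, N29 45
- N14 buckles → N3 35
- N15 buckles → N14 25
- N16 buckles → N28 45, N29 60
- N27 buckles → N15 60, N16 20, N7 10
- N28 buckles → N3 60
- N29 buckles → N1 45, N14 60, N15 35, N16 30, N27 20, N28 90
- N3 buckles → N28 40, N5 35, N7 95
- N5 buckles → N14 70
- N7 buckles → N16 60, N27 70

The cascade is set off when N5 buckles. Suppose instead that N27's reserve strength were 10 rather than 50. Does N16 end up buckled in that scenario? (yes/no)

no

With N27's reserve strength at 10:
Round 1 — N5 buckles (initial).
  N14: +70 → 70 ≥ 40
Round 2 — N14 buckles.
  N3: +35 → 35 < 90
No further bucklings.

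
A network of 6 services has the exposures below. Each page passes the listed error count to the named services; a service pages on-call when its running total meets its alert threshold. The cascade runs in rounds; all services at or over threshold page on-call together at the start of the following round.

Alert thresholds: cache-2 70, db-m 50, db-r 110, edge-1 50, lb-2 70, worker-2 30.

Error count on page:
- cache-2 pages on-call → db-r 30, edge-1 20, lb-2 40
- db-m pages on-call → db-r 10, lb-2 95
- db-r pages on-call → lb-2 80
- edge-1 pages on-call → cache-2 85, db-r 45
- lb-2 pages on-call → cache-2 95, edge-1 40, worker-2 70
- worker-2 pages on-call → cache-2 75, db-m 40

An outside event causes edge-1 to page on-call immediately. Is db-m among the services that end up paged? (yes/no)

Round 1 — edge-1 pages on-call (initial).
  cache-2: +85 → 85 ≥ 70
  db-r: +45 → 45 < 110
Round 2 — cache-2 pages on-call.
  db-r: +30 → 75 < 110
  lb-2: +40 → 40 < 70
No further pages.

no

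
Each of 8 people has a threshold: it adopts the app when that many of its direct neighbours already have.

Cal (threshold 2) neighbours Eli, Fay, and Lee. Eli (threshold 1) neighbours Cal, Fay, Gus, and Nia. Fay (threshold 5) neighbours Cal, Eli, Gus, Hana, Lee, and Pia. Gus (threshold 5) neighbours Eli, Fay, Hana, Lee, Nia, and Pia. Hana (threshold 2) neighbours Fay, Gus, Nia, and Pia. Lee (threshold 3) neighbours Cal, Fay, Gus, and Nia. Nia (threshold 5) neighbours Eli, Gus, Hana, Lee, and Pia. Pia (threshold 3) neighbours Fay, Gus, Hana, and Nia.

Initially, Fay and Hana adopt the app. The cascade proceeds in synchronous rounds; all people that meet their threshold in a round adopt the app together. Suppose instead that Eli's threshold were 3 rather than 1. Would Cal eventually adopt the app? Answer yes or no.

no

With Eli's threshold at 3:
Round 1 — Fay, Hana adopt the app (initial).
Round 2 — no new adoptions; cascade stops.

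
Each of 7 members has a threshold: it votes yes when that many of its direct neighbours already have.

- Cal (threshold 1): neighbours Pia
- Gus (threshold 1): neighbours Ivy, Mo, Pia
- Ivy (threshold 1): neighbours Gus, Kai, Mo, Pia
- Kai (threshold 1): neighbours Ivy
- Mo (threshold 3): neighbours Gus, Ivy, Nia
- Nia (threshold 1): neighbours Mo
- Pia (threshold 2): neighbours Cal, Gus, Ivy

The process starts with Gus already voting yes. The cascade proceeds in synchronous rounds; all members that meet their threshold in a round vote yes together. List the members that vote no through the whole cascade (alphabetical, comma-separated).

Mo, Nia

Round 1 — Gus votes yes (initial).
Round 2 — checking thresholds:
  Ivy: 1 of 4 neighbours ≥ 1, votes yes.
  Mo: 1 of 3 neighbours < 3, holds.
  Pia: 1 of 3 neighbours < 2, holds.
Round 3 — checking thresholds:
  Kai: 1 of 1 neighbours ≥ 1, votes yes.
  Mo: 2 of 3 neighbours < 3, holds.
  Pia: 2 of 3 neighbours ≥ 2, votes yes.
Round 4 — checking thresholds:
  Cal: 1 of 1 neighbours ≥ 1, votes yes.
  Mo: 2 of 3 neighbours < 3, holds.
Round 5 — no new yes votes; cascade stops.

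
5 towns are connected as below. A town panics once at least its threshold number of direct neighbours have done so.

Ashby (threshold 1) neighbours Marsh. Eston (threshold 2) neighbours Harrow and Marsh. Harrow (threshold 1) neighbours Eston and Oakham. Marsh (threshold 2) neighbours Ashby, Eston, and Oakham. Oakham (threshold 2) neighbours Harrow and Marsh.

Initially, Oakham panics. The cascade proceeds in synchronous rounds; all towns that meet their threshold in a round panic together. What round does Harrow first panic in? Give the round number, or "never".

Round 1 — Oakham panics (initial).
Round 2 — checking thresholds:
  Harrow: 1 of 2 neighbours ≥ 1, panics.
  Marsh: 1 of 3 neighbours < 2, holds.
Round 3 — no new panics; cascade stops.

2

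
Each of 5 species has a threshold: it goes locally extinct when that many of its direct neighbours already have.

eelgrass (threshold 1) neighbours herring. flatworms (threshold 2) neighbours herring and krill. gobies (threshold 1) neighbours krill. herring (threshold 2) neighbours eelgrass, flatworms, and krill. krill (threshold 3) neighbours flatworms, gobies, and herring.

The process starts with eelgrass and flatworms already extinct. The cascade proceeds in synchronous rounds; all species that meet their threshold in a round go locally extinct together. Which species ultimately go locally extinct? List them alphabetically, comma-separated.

eelgrass, flatworms, herring

Round 1 — eelgrass, flatworms go locally extinct (initial).
Round 2 — checking thresholds:
  herring: 2 of 3 neighbours ≥ 2, goes locally extinct.
  krill: 1 of 3 neighbours < 3, below threshold.
Round 3 — no new extinctions; cascade stops.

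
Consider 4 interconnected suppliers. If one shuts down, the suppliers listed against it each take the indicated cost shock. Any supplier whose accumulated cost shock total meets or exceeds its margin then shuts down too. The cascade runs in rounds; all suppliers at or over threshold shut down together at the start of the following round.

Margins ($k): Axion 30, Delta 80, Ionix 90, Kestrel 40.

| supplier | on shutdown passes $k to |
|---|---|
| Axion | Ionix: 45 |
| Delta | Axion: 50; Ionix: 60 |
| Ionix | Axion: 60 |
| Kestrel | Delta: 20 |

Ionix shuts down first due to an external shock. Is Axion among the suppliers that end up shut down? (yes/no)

Round 1 — Ionix shuts down (initial).
  Axion: +60 → 60 ≥ 30
Round 2 — Axion shuts down.
No further shutdowns.

yes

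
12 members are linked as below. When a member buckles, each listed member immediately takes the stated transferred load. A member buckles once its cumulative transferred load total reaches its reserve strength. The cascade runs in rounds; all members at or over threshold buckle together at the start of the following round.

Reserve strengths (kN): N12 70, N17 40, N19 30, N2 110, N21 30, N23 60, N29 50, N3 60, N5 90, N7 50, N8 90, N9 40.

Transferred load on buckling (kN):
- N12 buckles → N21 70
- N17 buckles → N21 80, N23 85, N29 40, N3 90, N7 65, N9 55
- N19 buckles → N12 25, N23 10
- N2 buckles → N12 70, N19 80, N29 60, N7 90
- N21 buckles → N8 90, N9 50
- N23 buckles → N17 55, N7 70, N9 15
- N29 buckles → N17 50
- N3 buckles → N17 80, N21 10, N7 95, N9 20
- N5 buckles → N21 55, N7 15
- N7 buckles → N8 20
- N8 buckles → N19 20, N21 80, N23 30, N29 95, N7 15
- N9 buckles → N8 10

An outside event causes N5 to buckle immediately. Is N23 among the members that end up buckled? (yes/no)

Round 1 — N5 buckles (initial).
  N21: +55 → 55 ≥ 30
  N7: +15 → 15 < 50
Round 2 — N21 buckles.
  N8: +90 → 90 ≥ 90
  N9: +50 → 50 ≥ 40
Round 3 — N8, N9 buckle.
  N19: +20 → 20 < 30
  N23: +30 → 30 < 60
  N29: +95 → 95 ≥ 50
  N7: +15 → 30 < 50
Round 4 — N29 buckles.
  N17: +50 → 50 ≥ 40
Round 5 — N17 buckles.
  N23: +85 → 115 ≥ 60
  N3: +90 → 90 ≥ 60
  N7: +65 → 95 ≥ 50
Round 6 — N23, N3, N7 buckle.
No further bucklings.

yes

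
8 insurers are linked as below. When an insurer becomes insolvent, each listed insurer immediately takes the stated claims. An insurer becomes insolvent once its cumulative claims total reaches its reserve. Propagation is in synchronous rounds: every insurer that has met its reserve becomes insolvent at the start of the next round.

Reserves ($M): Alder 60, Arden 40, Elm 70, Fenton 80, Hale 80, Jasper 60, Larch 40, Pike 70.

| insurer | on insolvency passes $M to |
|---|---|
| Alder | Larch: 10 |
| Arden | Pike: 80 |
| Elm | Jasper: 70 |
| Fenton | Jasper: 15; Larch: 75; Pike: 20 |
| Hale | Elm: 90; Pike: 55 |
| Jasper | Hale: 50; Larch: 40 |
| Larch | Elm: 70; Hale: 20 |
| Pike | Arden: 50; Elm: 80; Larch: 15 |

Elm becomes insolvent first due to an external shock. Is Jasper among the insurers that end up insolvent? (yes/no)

Round 1 — Elm becomes insolvent (initial).
  Jasper: +70 → 70 ≥ 60
Round 2 — Jasper becomes insolvent.
  Hale: +50 → 50 < 80
  Larch: +40 → 40 ≥ 40
Round 3 — Larch becomes insolvent.
  Hale: +20 → 70 < 80
No further insolvencies.

yes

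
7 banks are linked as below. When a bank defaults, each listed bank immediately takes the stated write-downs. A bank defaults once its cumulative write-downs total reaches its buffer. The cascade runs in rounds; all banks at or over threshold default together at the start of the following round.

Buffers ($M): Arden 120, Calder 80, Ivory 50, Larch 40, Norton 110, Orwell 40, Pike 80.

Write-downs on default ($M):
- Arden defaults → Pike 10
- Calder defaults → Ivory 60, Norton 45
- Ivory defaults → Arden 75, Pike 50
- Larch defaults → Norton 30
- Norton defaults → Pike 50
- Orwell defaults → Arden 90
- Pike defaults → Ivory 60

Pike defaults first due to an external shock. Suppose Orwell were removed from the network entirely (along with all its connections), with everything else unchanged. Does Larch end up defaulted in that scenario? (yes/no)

With Orwell removed:
Round 1 — Pike defaults (initial).
  Ivory: +60 → 60 ≥ 50
Round 2 — Ivory defaults.
  Arden: +75 → 75 < 120
No further defaults.

no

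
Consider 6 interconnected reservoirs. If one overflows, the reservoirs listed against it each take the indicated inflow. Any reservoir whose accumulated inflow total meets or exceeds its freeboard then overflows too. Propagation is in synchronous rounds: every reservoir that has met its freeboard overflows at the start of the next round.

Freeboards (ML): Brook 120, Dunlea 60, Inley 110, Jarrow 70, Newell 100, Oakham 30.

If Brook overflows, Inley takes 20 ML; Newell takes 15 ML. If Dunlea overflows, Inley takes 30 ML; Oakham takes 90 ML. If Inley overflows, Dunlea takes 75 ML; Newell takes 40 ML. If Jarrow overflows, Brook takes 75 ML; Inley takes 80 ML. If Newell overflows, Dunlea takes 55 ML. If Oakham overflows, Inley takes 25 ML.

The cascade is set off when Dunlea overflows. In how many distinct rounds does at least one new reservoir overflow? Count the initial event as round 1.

2

Round 1 — Dunlea overflows (initial).
  Inley: +30 → 30 < 110
  Oakham: +90 → 90 ≥ 30
Round 2 — Oakham overflows.
  Inley: +25 → 55 < 110
No further overflows.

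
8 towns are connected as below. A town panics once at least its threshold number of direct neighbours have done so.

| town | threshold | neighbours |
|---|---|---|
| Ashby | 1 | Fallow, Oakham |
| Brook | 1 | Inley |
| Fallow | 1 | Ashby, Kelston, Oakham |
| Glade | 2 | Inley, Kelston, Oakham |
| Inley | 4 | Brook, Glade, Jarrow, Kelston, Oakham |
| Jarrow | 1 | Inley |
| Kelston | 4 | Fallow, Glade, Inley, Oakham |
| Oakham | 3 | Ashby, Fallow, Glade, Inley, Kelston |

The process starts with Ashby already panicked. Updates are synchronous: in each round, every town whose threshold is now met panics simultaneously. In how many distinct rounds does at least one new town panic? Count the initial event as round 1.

2

Round 1 — Ashby panics (initial).
Round 2 — checking thresholds:
  Fallow: 1 of 3 neighbours ≥ 1, panics.
  Oakham: 1 of 5 neighbours < 3, not yet.
Round 3 — no new panics; cascade stops.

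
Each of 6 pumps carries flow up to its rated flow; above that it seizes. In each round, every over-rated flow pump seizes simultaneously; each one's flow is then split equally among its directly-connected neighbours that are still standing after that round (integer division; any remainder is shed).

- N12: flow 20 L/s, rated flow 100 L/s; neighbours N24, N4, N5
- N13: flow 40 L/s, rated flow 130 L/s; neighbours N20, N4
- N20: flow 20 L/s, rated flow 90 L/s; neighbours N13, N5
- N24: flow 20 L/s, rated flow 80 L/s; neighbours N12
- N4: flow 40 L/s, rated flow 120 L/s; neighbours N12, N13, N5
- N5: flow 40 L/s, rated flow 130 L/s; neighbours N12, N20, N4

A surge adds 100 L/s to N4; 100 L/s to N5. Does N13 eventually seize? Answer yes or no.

no

Round 1 — N4 at 140 > 120; N5 at 140 > 130. N4, N5 seize.
  N4 sheds 140 L/s to N12, N13: 70 each.
    N12: 20+70 = 90 ≤ 100
    N13: 40+70 = 110 ≤ 130
  N5 sheds 140 L/s to N12, N20: 70 each.
    N12: 90+70 = 160 > 100
    N20: 20+70 = 90 ≤ 90
Round 2 — N12 seizes.
  N12 sheds 160 L/s to N24: 160 each.
    N24: 20+160 = 180 > 80
Round 3 — N24 seizes.
  N24 sheds 180 L/s: no online neighbours, lost.
No further seizures.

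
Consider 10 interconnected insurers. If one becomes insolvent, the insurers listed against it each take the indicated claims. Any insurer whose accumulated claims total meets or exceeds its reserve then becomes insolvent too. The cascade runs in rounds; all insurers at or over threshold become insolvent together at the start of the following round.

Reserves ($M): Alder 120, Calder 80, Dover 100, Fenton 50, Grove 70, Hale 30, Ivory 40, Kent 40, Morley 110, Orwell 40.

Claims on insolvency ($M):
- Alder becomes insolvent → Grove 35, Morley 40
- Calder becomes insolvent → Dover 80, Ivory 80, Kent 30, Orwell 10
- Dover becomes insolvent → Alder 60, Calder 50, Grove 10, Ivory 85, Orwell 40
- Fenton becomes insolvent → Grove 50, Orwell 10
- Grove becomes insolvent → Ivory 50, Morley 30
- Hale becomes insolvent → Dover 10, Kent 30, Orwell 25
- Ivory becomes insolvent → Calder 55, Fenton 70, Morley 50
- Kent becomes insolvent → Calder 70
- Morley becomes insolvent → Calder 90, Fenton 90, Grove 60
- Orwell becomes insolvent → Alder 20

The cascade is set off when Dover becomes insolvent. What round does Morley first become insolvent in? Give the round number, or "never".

Round 1 — Dover becomes insolvent (initial).
  Alder: +60 → 60 < 120
  Calder: +50 → 50 < 80
  Grove: +10 → 10 < 70
  Ivory: +85 → 85 ≥ 40
  Orwell: +40 → 40 ≥ 40
Round 2 — Ivory, Orwell become insolvent.
  Alder: +20 → 80 < 120
  Calder: +55 → 105 ≥ 80
  Fenton: +70 → 70 ≥ 50
  Morley: +50 → 50 < 110
Round 3 — Calder, Fenton become insolvent.
  Grove: +50 → 60 < 70
  Kent: +30 → 30 < 40
No further insolvencies.

never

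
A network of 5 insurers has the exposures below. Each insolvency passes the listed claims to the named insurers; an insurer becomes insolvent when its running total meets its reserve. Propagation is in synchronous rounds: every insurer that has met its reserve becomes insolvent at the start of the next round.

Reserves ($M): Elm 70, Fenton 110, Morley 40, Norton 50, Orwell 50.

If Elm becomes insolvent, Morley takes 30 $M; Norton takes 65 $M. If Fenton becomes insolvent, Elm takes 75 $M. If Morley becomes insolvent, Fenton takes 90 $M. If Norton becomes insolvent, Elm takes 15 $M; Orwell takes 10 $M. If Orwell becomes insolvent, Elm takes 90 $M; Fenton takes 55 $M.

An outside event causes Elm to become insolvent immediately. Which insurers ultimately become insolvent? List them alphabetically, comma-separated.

Round 1 — Elm becomes insolvent (initial).
  Morley: +30 → 30 < 40
  Norton: +65 → 65 ≥ 50
Round 2 — Norton becomes insolvent.
  Orwell: +10 → 10 < 50
No further insolvencies.

Elm, Norton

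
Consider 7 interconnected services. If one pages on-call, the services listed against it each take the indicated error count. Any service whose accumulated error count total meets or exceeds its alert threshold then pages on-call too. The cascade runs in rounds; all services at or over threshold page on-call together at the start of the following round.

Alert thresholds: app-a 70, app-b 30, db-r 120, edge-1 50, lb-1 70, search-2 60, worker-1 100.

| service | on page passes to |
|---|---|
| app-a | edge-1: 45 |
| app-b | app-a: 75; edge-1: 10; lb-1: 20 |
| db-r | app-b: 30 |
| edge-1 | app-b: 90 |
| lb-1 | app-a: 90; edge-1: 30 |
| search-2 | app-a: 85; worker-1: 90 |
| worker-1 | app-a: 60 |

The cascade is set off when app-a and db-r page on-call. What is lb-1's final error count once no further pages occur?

Round 1 — app-a, db-r page on-call (initial).
  app-b: +30 → 30 ≥ 30
  edge-1: +45 → 45 < 50
Round 2 — app-b pages on-call.
  edge-1: +10 → 55 ≥ 50
  lb-1: +20 → 20 < 70
Round 3 — edge-1 pages on-call.
No further pages.

20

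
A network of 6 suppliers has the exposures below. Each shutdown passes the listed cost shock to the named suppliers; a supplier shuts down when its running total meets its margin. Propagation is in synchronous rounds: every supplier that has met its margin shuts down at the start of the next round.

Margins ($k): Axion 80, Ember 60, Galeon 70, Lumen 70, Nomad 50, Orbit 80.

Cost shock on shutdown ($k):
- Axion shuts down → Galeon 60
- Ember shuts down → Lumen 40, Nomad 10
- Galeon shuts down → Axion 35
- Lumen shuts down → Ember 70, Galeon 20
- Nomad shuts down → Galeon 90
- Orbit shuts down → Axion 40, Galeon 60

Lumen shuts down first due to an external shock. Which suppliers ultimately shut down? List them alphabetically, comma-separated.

Round 1 — Lumen shuts down (initial).
  Ember: +70 → 70 ≥ 60
  Galeon: +20 → 20 < 70
Round 2 — Ember shuts down.
  Nomad: +10 → 10 < 50
No further shutdowns.

Ember, Lumen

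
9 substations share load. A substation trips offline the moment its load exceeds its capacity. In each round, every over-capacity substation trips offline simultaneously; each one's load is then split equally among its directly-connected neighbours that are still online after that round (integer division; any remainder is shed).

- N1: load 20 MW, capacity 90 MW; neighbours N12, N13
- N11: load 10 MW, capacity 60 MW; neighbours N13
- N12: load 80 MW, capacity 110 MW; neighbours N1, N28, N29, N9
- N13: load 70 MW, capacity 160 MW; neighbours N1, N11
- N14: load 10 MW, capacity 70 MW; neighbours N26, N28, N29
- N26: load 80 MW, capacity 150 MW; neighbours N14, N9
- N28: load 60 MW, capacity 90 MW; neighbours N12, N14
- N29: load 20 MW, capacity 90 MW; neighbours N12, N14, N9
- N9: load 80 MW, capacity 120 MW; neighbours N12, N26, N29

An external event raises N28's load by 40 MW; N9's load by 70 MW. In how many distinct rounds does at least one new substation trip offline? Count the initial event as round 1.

5

Round 1 — N28 at 100 > 90; N9 at 150 > 120. N28, N9 trip offline.
  N28 sheds 100 MW to N12, N14: 50 each.
    N12: 80+50 = 130 > 110
    N14: 10+50 = 60 ≤ 70
  N9 sheds 150 MW to N12, N26, N29: 50 each.
    N12: 130+50 = 180 > 110
    N26: 80+50 = 130 ≤ 150
    N29: 20+50 = 70 ≤ 90
Round 2 — N12 trips offline.
  N12 sheds 180 MW to N1, N29: 90 each.
    N1: 20+90 = 110 > 90
    N29: 70+90 = 160 > 90
Round 3 — N1, N29 trip offline.
  N1 sheds 110 MW to N13: 110 each.
    N13: 70+110 = 180 > 160
  N29 sheds 160 MW to N14: 160 each.
    N14: 60+160 = 220 > 70
Round 4 — N13, N14 trip offline.
  N13 sheds 180 MW to N11: 180 each.
    N11: 10+180 = 190 > 60
  N14 sheds 220 MW to N26: 220 each.
    N26: 130+220 = 350 > 150
Round 5 — N11, N26 trip offline.
  N11 sheds 190 MW: no online neighbours, lost.
  N26 sheds 350 MW: no online neighbours, lost.
No further trips.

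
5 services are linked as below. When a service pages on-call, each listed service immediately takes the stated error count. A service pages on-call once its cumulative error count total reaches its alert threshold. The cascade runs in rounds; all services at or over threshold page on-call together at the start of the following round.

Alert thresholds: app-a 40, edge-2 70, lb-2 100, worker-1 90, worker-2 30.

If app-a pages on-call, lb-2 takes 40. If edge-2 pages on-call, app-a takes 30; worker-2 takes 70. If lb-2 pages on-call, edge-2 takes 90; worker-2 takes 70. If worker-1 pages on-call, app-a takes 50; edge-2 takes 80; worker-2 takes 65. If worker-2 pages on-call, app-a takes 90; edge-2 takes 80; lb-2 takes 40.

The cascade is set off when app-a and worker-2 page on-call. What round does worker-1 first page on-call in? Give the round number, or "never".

Round 1 — app-a, worker-2 page on-call (initial).
  edge-2: +80 → 80 ≥ 70
  lb-2: +40+40 → 80 < 100
Round 2 — edge-2 pages on-call.
No further pages.

never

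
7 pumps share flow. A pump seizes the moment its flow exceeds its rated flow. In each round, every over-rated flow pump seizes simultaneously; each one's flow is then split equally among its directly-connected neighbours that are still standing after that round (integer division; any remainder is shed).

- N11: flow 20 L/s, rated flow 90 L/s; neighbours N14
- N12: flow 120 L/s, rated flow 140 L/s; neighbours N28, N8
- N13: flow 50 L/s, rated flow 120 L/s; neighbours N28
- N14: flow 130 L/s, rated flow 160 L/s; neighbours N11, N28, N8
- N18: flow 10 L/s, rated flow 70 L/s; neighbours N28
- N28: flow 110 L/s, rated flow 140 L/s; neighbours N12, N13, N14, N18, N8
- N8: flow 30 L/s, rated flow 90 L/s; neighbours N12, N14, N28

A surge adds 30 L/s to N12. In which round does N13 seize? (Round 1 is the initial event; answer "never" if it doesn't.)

Round 1 — N12 at 150 > 140. N12 seizes.
  N12 sheds 150 L/s to N28, N8: 75 each.
    N28: 110+75 = 185 > 140
    N8: 30+75 = 105 > 90
Round 2 — N28, N8 seize.
  N28 sheds 185 L/s to N13, N14, N18: 61 each (2 lost).
    N13: 50+61 = 111 ≤ 120
    N14: 130+61 = 191 > 160
    N18: 10+61 = 71 > 70
  N8 sheds 105 L/s to N14: 105 each.
    N14: 191+105 = 296 > 160
Round 3 — N14, N18 seize.
  N14 sheds 296 L/s to N11: 296 each.
    N11: 20+296 = 316 > 90
  N18 sheds 71 L/s: no online neighbours, lost.
Round 4 — N11 seizes.
  N11 sheds 316 L/s: no online neighbours, lost.
No further seizures.

never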